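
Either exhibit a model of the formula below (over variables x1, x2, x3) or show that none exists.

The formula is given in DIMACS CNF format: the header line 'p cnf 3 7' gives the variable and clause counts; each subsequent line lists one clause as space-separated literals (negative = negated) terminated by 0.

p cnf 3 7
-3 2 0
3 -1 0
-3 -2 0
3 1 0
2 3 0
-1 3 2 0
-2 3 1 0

UNSATISFIABLE

Case x3 = False:
The clause (¬x1) is unit, so x1 = False.
That conflicts with the unit clause (x1).
So x3 must be the other value — set x3 = True.
The clause (x2) is unit, so x2 = True.
That conflicts with the unit clause (¬x2).
Both values of x3 lead to a conflict.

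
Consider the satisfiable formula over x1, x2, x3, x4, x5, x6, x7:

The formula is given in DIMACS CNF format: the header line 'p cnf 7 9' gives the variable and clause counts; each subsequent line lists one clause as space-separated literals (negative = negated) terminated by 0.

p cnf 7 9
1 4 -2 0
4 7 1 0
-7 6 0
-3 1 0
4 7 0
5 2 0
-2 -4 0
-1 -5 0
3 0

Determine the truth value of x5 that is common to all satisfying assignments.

False

Suppose x5 = True.
The clause (¬x1) is unit, so x1 = False.
The clause (¬x3) is unit, so x3 = False.
But (x3) is also a unit clause — contradiction.
So every satisfying assignment has x5 = False.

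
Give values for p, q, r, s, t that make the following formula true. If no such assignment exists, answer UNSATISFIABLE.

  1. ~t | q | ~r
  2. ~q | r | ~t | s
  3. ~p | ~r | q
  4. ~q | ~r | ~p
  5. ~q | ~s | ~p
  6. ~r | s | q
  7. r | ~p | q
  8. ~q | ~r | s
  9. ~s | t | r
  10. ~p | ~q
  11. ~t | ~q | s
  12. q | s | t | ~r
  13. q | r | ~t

p ↦ 0; q ↦ 1; r ↦ 0; s ↦ 0; t ↦ 0

Branch on p: set p = 0.
Branch on t: set t = 0.
Branch on s: set s = 0.
Branch on r: set r = 0.
Every clause is now satisfied; q is unconstrained.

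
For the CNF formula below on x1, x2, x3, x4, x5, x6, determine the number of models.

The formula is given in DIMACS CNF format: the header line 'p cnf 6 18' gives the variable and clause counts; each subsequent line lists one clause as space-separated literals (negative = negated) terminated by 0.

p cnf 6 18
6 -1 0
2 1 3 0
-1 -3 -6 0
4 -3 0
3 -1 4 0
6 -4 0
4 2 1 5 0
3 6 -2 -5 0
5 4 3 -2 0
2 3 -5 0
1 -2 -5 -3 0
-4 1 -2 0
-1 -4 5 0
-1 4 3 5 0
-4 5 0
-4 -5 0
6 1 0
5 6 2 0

1

There are 2^6 = 64 truth assignments over (x1, x2, x3, x4, x5, x6).
Split on x5. With x5 = True, the clauses containing x5 are satisfied and ¬x5 drops from the rest; 1 of the 2^5 = 32 assignments to the other variables satisfy what remains.
With x5 = False, by the same count on the reduced clause set, 0 assignments work.
(One model: x1=F, x2=T, x3=F, x4=F, x5=T, x6=T.)
Total: 1 + 0 = 1.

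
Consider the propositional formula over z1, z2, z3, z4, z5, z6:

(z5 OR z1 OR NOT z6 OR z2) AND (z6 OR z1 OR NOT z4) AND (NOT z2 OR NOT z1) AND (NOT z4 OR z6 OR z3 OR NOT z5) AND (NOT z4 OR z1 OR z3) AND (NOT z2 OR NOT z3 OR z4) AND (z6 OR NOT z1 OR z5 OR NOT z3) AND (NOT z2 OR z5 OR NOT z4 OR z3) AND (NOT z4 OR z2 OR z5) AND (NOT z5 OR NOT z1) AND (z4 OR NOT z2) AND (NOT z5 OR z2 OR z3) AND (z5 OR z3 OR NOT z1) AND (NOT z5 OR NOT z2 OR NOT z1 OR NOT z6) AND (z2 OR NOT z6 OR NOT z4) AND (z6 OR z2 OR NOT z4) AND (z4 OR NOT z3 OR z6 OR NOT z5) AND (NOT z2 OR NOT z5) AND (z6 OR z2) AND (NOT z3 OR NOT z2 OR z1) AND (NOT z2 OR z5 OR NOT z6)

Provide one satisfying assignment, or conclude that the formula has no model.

Try z2 = false.
The clause (z6) is unit, so z6 = true.
The clause (NOT z4) is unit, so z4 = false.
Try z5 = false.
The clause (z1) is unit, so z1 = true.
The clause (z3) is unit, so z3 = true.
This assignment satisfies each clause.

z1: true,  z2: false,  z3: true,  z4: false,  z5: false,  z6: true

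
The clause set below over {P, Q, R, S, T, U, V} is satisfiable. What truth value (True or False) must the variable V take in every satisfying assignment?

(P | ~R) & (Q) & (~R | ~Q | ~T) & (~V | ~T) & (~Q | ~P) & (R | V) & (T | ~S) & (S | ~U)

Suppose V = 0.
The clause (Q) is unit, so Q = 1.
The clause (~P) is unit, so P = 0.
The clause (~R) is unit, so R = 0.
That conflicts with the unit clause (R).
So every satisfying assignment has V = True.

True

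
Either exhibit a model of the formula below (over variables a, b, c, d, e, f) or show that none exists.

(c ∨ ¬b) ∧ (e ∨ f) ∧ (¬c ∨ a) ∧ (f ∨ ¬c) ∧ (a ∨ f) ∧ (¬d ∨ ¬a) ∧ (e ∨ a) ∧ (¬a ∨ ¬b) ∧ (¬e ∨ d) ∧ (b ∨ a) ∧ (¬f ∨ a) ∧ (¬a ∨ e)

Branch on c: set c = True.
From the singleton clause (a), a = True.
From the singleton clause (f), f = True.
From the singleton clause (¬d), d = False.
From the singleton clause (¬b), b = False.
From the singleton clause (¬e), e = False.
That conflicts with the unit clause (e).
That branch fails; take c = False instead.
From the singleton clause (¬b), b = False.
From the singleton clause (a), a = True.
From the singleton clause (¬d), d = False.
From the singleton clause (¬e), e = False.
That conflicts with the unit clause (e).
Either choice for c ends in contradiction.

UNSATISFIABLE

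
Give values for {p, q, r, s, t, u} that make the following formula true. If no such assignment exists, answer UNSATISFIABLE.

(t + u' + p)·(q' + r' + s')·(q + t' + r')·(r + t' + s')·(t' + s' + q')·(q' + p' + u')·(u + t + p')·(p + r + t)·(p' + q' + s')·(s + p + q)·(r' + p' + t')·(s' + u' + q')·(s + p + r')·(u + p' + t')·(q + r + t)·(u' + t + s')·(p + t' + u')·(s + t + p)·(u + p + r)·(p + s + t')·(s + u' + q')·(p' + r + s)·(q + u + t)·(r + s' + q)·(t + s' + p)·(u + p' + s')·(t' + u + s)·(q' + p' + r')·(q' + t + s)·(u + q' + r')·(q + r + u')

p ↦ 1; q ↦ 0; r ↦ 1; s ↦ 0; t ↦ 0; u ↦ 1

Branch on t: set t = 0.
Branch on u: set u = 1.
From the singleton clause (p), p = 1.
From the singleton clause (q'), q = 0.
From the singleton clause (r), r = 1.
From the singleton clause (s'), s = 0.
This assignment satisfies each clause.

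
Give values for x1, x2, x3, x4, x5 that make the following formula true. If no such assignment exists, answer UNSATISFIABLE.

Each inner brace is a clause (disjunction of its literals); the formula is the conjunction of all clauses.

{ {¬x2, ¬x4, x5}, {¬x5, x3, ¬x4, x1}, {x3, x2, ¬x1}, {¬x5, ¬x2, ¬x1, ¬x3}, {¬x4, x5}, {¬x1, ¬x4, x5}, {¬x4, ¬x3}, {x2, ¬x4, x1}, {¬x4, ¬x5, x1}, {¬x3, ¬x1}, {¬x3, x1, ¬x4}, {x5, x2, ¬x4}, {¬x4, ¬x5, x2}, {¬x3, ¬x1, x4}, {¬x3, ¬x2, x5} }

Try x4 = False.
Try x3 = False.
Try x2 = False.
(¬x1) alone gives x1 = False.
All clauses hold; x5 can take either value.

x1=False, x2=False, x3=False, x4=False, x5=True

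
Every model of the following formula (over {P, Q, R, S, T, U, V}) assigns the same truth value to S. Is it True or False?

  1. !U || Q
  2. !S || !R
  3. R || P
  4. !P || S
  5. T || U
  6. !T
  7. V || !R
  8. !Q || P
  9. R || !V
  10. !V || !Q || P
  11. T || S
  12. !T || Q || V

Suppose S = false.
From the singleton clause (!P), P = false.
From the singleton clause (R), R = true.
From the singleton clause (!T), T = false.
Now (T) is unsatisfied and unit — conflict.
So every satisfying assignment has S = True.

True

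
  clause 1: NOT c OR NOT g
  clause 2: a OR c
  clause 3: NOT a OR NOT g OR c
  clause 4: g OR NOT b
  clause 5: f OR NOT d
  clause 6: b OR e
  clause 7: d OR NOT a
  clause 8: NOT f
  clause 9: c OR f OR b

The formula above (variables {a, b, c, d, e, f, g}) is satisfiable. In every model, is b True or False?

False

Suppose b = true.
(g) alone gives g = true.
(NOT c) alone gives c = false.
(a) alone gives a = true.
Now (NOT a) is unsatisfied and unit — conflict.
So every satisfying assignment has b = False.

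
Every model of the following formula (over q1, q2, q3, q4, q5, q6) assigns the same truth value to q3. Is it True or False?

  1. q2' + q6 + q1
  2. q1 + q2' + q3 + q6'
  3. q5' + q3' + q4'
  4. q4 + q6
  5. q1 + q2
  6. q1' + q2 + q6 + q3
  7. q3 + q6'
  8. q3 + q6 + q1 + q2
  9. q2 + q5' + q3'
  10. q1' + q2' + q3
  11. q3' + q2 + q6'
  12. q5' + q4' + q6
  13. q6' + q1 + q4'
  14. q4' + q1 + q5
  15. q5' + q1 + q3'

True

Suppose q3 = 0.
(q6') alone gives q6 = 0.
(q4) alone gives q4 = 1.
(q5') alone gives q5 = 0.
(q1) alone gives q1 = 1.
(q2) alone gives q2 = 1.
Now (q2') is unsatisfied and unit — conflict.
So every satisfying assignment has q3 = True.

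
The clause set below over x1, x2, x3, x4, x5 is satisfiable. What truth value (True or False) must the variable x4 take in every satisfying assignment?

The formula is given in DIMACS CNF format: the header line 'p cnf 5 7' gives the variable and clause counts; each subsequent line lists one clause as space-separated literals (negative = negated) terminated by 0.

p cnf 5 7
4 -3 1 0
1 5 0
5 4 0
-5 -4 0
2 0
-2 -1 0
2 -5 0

False

Suppose x4 = True.
The clause (¬x5) is unit, so x5 = False.
The clause (x1) is unit, so x1 = True.
The clause (x2) is unit, so x2 = True.
That conflicts with the unit clause (¬x2).
So every satisfying assignment has x4 = False.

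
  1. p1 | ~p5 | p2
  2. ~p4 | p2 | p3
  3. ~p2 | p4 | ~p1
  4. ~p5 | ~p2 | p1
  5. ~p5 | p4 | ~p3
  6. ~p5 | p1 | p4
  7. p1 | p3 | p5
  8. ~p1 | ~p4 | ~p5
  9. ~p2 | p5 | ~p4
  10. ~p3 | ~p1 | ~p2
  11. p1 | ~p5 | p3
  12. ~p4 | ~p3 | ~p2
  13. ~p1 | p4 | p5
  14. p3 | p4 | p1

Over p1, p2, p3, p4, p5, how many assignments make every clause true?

5

There are 2^5 = 32 truth assignments over (p1, p2, p3, p4, p5).
Split on p3. With p3 = 1, the clauses containing p3 are satisfied and ~p3 drops from the rest; 4 of the 2^4 = 16 assignments to the other variables satisfy what remains.
With p3 = 0, by the same count on the reduced clause set, 1 assignment works.
Total: 4 + 1 = 5.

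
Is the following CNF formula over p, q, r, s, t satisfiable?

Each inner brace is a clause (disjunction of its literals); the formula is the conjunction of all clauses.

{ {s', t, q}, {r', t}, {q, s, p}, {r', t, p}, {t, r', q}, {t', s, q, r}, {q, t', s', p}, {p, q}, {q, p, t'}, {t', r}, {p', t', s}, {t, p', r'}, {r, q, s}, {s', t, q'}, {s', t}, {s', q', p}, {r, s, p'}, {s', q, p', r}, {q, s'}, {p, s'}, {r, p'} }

Suppose r = 1.
The clause (t) is unit, so t = 1.
Suppose p = 0.
The clause (q) is unit, so q = 1.
The clause (s') is unit, so s = 0.
This assignment satisfies each clause.
A satisfying assignment: p: 0; q: 1; r: 1; s: 0; t: 1.

Yes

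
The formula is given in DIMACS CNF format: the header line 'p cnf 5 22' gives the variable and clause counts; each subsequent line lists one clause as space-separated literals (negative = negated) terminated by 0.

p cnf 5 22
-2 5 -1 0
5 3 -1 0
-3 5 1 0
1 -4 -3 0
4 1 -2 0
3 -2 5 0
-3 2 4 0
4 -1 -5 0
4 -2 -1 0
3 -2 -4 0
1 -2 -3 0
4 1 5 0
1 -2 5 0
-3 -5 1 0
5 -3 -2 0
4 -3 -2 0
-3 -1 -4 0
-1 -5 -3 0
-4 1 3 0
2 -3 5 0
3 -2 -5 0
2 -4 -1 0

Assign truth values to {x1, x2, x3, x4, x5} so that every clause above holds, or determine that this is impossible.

Suppose x2 = False.
Suppose x3 = False.
Suppose x5 = True.
Suppose x4 = False.
From the singleton clause (¬x1), x1 = False.
All clauses are satisfied.

x1 ↦ False; x2 ↦ False; x3 ↦ False; x4 ↦ False; x5 ↦ True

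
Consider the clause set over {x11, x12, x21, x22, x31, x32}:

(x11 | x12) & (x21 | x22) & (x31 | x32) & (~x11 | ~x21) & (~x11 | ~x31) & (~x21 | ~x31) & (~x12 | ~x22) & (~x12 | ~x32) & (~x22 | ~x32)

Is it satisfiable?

No, unsatisfiable

Branch on x11: set x11 = 1.
Unit clause (~x21) forces x21 = 0.
Unit clause (x22) forces x22 = 1.
Unit clause (~x31) forces x31 = 0.
Unit clause (x32) forces x32 = 1.
But (~x32) is also a unit clause — contradiction.
Undo x11 and try x11 = 0.
Unit clause (x12) forces x12 = 1.
Unit clause (~x22) forces x22 = 0.
Unit clause (x21) forces x21 = 1.
Unit clause (~x31) forces x31 = 0.
Unit clause (x32) forces x32 = 1.
But (~x32) is also a unit clause — contradiction.
Either choice for x11 ends in contradiction.
No assignment satisfies every clause.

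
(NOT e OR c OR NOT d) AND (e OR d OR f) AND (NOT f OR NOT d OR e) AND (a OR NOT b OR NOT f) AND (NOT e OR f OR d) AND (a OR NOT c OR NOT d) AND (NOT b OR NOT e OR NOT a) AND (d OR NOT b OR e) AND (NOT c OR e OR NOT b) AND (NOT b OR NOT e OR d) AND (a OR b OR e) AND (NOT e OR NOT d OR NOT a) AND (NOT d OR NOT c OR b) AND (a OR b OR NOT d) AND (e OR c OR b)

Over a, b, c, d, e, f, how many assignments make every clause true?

7

There are 2^6 = 64 truth assignments over (a, b, c, d, e, f).
Split on f. With f = true, the clauses containing f are satisfied and NOT f drops from the rest; 5 of the 2^5 = 32 assignments to the other variables satisfy what remains.
With f = false, by the same count on the reduced clause set, 2 assignments work.
Total: 5 + 2 = 7.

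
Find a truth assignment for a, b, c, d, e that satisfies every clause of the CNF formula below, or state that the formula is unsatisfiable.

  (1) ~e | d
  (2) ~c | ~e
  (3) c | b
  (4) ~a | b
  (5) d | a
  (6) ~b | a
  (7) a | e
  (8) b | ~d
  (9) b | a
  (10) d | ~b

Suppose e = 1.
From the singleton clause (d), d = 1.
From the singleton clause (~c), c = 0.
From the singleton clause (b), b = 1.
From the singleton clause (a), a = 1.
This assignment satisfies each clause.

a: 1, b: 1, c: 0, d: 1, e: 1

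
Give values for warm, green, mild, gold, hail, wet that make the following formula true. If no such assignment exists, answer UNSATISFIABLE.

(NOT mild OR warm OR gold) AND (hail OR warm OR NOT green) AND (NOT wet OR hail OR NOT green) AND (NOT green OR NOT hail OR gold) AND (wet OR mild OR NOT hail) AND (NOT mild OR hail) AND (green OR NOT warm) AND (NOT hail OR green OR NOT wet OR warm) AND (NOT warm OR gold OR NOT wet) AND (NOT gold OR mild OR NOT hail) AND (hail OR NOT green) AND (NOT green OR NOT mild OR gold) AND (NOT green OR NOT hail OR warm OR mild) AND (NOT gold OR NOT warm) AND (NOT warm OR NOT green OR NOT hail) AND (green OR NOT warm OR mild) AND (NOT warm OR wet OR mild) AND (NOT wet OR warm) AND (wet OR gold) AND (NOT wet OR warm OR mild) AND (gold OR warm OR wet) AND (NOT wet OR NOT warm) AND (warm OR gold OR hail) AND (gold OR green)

Suppose mild = false.
Suppose wet = false.
(NOT hail) alone gives hail = false.
(NOT green) alone gives green = false.
(NOT warm) alone gives warm = false.
(gold) alone gives gold = true.
All clauses are satisfied.

warm: false; green: false; mild: false; gold: true; hail: false; wet: false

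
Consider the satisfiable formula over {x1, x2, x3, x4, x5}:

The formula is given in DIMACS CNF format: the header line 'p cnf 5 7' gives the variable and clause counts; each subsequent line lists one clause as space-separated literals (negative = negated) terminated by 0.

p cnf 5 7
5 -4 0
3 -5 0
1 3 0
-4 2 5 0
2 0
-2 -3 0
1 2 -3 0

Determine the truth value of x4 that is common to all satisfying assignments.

Suppose x4 = True.
Unit clause (x5) forces x5 = True.
Unit clause (x3) forces x3 = True.
Unit clause (x2) forces x2 = True.
That conflicts with the unit clause (¬x2).
So every satisfying assignment has x4 = False.

False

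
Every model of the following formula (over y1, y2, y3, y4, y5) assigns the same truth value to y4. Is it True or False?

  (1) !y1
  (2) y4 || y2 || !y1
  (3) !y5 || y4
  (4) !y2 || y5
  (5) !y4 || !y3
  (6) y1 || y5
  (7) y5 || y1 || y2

True

Suppose y4 = false.
(!y1) alone gives y1 = false.
(!y5) alone gives y5 = false.
But (y5) is also a unit clause — contradiction.
So every satisfying assignment has y4 = True.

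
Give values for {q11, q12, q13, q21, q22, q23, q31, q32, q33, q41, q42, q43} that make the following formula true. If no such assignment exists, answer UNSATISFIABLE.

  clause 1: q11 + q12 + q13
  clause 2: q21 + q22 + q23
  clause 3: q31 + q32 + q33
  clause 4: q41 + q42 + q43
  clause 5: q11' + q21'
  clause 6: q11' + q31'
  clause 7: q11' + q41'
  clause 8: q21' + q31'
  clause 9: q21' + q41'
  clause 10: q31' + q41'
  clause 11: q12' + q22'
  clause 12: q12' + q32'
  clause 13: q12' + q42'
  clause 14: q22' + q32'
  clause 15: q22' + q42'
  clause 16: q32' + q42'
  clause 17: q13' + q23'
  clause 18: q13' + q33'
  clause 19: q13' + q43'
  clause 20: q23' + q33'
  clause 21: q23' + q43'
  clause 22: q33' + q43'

UNSATISFIABLE

Branch on q11: set q11 = 0.
Branch on q12: set q12 = 1.
(q22') alone gives q22 = 0.
(q32') alone gives q32 = 0.
(q42') alone gives q42 = 0.
Branch on q21: set q21 = 1.
(q31') alone gives q31 = 0.
(q33) alone gives q33 = 1.
(q41') alone gives q41 = 0.
(q43) alone gives q43 = 1.
But (q43') is also a unit clause — contradiction.
Backtrack on q21: now try q21 = 0.
(q23) alone gives q23 = 1.
(q13') alone gives q13 = 0.
(q33') alone gives q33 = 0.
(q31) alone gives q31 = 1.
(q41') alone gives q41 = 0.
(q43) alone gives q43 = 1.
But (q43') is also a unit clause — contradiction.
Neither q21 = 1 nor q21 = 0 works.
Backtrack on q12: now try q12 = 0.
(q13) alone gives q13 = 1.
(q23') alone gives q23 = 0.
(q33') alone gives q33 = 0.
(q43') alone gives q43 = 0.
Branch on q21: set q21 = 1.
(q31') alone gives q31 = 0.
(q32) alone gives q32 = 1.
(q41') alone gives q41 = 0.
(q42) alone gives q42 = 1.
But (q42') is also a unit clause — contradiction.
Backtrack on q21: now try q21 = 0.
(q22) alone gives q22 = 1.
(q32') alone gives q32 = 0.
(q31) alone gives q31 = 1.
(q41') alone gives q41 = 0.
(q42) alone gives q42 = 1.
But (q42') is also a unit clause — contradiction.
Neither q21 = 1 nor q21 = 0 works.
Neither q12 = 1 nor q12 = 0 works.
Backtrack on q11: now try q11 = 1.
(q21') alone gives q21 = 0.
(q31') alone gives q31 = 0.
(q41') alone gives q41 = 0.
Branch on q22: set q22 = 1.
(q12') alone gives q12 = 0.
(q32') alone gives q32 = 0.
(q33) alone gives q33 = 1.
(q42') alone gives q42 = 0.
(q43) alone gives q43 = 1.
But (q43') is also a unit clause — contradiction.
Backtrack on q22: now try q22 = 0.
(q23) alone gives q23 = 1.
(q13') alone gives q13 = 0.
(q33') alone gives q33 = 0.
(q32) alone gives q32 = 1.
(q12') alone gives q12 = 0.
(q42') alone gives q42 = 0.
(q43) alone gives q43 = 1.
But (q43') is also a unit clause — contradiction.
Neither q22 = 1 nor q22 = 0 works.
Neither q11 = 1 nor q11 = 0 works.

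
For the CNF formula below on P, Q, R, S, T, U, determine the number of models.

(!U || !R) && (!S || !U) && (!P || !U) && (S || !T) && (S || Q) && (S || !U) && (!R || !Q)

14

There are 2^6 = 64 truth assignments over (P, Q, R, S, T, U).
Split on R. With R = true, the clauses containing R are satisfied and !R drops from the rest; 4 of the 2^5 = 32 assignments to the other variables satisfy what remains.
With R = false, by the same count on the reduced clause set, 10 assignments work.
(One model: P=F, Q=F, R=F, S=T, T=F, U=F.)
Total: 4 + 10 = 14.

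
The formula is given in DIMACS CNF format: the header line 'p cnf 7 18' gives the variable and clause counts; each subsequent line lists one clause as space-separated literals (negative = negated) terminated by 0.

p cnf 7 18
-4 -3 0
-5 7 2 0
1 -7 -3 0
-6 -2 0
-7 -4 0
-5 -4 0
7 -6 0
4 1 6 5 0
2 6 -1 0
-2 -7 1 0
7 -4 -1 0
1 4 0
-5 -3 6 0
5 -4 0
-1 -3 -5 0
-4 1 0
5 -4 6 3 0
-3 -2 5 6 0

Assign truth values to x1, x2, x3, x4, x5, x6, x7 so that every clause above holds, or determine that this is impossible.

x1: True,  x2: True,  x3: False,  x4: False,  x5: False,  x6: False,  x7: True

Case x4 = False:
From the singleton clause (x1), x1 = True.
Case x6 = False:
From the singleton clause (x2), x2 = True.
Case x5 = False:
From the singleton clause (¬x3), x3 = False.
Every clause is now satisfied; x7 is unconstrained.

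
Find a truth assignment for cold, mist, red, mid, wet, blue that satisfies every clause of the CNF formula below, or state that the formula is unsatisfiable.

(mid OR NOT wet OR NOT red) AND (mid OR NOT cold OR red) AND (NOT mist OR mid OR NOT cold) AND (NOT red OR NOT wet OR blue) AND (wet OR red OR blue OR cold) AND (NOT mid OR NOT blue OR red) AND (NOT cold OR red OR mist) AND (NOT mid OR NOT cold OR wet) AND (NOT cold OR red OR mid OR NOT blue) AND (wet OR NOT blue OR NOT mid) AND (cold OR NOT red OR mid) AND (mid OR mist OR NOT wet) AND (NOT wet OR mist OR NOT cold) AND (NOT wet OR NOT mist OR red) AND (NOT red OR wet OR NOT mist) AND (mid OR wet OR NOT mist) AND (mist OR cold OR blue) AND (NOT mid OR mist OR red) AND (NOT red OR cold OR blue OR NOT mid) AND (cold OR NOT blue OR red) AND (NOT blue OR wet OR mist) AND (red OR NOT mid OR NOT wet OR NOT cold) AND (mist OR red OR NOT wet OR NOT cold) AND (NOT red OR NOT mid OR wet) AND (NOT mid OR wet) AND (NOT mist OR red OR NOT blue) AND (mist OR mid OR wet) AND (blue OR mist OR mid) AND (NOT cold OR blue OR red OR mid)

cold: false, mist: true, red: true, mid: true, wet: true, blue: true

Try mid = true.
Unit clause (wet) forces wet = true.
Try red = true.
Unit clause (blue) forces blue = true.
Try mist = true.
Every clause is now satisfied; cold is unconstrained.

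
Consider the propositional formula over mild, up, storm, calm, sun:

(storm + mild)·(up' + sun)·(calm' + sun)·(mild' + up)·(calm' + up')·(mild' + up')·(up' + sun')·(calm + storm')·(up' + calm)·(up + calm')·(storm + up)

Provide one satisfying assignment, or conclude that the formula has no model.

UNSATISFIABLE

Case storm = 1:
Unit clause (calm) forces calm = 1.
Unit clause (sun) forces sun = 1.
Unit clause (up') forces up = 0.
But (up) is also a unit clause — contradiction.
Backtrack on storm: now try storm = 0.
Unit clause (mild) forces mild = 1.
Unit clause (up) forces up = 1.
But (up') is also a unit clause — contradiction.
Either choice for storm ends in contradiction.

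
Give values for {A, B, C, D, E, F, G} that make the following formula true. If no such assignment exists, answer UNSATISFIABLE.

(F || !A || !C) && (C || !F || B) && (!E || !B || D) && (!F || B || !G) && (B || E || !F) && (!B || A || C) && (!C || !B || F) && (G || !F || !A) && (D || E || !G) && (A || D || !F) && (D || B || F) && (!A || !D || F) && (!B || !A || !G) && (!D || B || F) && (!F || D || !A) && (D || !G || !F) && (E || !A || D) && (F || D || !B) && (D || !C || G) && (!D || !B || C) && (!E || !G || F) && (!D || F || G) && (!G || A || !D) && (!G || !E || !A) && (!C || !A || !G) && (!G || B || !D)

A=false,  B=false,  C=true,  D=true,  E=true,  F=true,  G=false

Try F = true.
Try C = true.
Try B = false.
From the singleton clause (!G), G = false.
From the singleton clause (E), E = true.
From the singleton clause (!A), A = false.
From the singleton clause (D), D = true.
Every clause now holds.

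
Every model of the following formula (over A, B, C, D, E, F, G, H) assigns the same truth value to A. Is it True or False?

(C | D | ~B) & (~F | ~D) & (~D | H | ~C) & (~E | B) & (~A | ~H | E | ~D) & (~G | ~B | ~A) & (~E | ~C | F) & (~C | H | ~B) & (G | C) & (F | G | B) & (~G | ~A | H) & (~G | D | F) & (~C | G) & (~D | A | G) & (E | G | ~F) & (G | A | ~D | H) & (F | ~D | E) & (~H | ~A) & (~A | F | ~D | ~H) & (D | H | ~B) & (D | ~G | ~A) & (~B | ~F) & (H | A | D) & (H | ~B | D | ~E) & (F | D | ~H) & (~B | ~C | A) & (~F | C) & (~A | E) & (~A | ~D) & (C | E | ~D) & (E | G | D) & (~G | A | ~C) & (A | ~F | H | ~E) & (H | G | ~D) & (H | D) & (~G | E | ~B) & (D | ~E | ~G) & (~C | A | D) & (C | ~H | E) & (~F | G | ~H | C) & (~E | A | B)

Suppose A = 1.
Unit clause (~H) forces H = 0.
Unit clause (~G) forces G = 0.
Unit clause (C) forces C = 1.
But (~C) is also a unit clause — contradiction.
So every satisfying assignment has A = False.

False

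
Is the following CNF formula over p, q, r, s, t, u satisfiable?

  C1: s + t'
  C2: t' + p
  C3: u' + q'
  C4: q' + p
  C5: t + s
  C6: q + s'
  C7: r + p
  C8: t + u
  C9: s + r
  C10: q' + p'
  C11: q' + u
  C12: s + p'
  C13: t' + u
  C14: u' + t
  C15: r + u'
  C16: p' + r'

Suppose s = 1.
(q) alone gives q = 1.
(u') alone gives u = 0.
That conflicts with the unit clause (u).
That branch fails; take s = 0 instead.
(t') alone gives t = 0.
That conflicts with the unit clause (t).
Neither s = 1 nor s = 0 works.
No assignment satisfies every clause.

Unsatisfiable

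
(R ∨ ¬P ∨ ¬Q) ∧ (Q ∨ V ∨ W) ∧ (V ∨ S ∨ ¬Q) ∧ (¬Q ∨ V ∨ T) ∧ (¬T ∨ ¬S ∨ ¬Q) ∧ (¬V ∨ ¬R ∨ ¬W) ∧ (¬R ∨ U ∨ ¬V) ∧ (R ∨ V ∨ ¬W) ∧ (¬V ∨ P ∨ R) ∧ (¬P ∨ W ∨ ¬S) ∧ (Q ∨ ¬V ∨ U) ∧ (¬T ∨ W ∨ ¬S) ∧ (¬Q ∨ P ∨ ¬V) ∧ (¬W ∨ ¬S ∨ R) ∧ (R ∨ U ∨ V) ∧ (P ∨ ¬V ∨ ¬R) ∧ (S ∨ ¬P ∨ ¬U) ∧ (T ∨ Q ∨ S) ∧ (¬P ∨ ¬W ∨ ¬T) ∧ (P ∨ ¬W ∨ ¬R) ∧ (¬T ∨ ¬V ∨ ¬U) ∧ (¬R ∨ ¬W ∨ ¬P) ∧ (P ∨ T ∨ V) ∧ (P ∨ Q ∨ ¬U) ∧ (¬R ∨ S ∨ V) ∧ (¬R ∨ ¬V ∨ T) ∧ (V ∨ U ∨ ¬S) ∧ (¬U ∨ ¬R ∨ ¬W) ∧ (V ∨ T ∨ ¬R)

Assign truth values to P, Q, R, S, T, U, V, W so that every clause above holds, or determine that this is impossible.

UNSATISFIABLE

Try R = True.
Try V = False.
Unit clause (S) forces S = True.
Unit clause (U) forces U = True.
Unit clause (¬W) forces W = False.
Unit clause (Q) forces Q = True.
Unit clause (T) forces T = True.
But (¬T) is also a unit clause — contradiction.
That branch fails; take V = True instead.
Unit clause (¬W) forces W = False.
Unit clause (U) forces U = True.
Unit clause (P) forces P = True.
Unit clause (¬S) forces S = False.
But (S) is also a unit clause — contradiction.
Either choice for V ends in contradiction.
That branch fails; take R = False instead.
Try P = False.
Unit clause (¬V) forces V = False.
Unit clause (¬W) forces W = False.
Unit clause (Q) forces Q = True.
Unit clause (S) forces S = True.
Unit clause (T) forces T = True.
But (¬T) is also a unit clause — contradiction.
That branch fails; take P = True instead.
Unit clause (¬Q) forces Q = False.
Try V = True.
Unit clause (U) forces U = True.
Unit clause (S) forces S = True.
Unit clause (W) forces W = True.
But (¬W) is also a unit clause — contradiction.
That branch fails; take V = False instead.
Unit clause (W) forces W = True.
But (¬W) is also a unit clause — contradiction.
Either choice for V ends in contradiction.
Either choice for P ends in contradiction.
Either choice for R ends in contradiction.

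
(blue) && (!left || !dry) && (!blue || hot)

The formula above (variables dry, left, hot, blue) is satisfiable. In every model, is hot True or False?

True

Suppose hot = false.
Unit clause (blue) forces blue = true.
But (!blue) is also a unit clause — contradiction.
So every satisfying assignment has hot = True.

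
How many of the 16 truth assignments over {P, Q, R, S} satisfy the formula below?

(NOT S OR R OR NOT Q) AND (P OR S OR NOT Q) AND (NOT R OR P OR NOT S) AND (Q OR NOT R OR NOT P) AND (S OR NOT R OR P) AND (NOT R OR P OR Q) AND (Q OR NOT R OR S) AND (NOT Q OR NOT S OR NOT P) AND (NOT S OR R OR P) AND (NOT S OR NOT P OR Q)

There are 2^4 = 16 truth assignments over (P, Q, R, S).
Check each against the 10 clauses (columns in the order P, Q, R, S):
  F F F F  ✓ satisfies all
  F F F T  ✗ fails (NOT S OR R OR P)
  F F T F  ✗ fails (S OR NOT R OR P)
  F F T T  ✗ fails (NOT R OR P OR NOT S)
  F T F F  ✗ fails (P OR S OR NOT Q)
  F T F T  ✗ fails (NOT S OR R OR NOT Q)
  F T T F  ✗ fails (P OR S OR NOT Q)
  F T T T  ✗ fails (NOT R OR P OR NOT S)
  T F F F  ✓ satisfies all
  T F F T  ✗ fails (NOT S OR NOT P OR Q)
  T F T F  ✗ fails (Q OR NOT R OR NOT P)
  T F T T  ✗ fails (Q OR NOT R OR NOT P)
  T T F F  ✓ satisfies all
  T T F T  ✗ fails (NOT S OR R OR NOT Q)
  T T T F  ✓ satisfies all
  T T T T  ✗ fails (NOT Q OR NOT S OR NOT P)
4 of the 16 rows are models.

4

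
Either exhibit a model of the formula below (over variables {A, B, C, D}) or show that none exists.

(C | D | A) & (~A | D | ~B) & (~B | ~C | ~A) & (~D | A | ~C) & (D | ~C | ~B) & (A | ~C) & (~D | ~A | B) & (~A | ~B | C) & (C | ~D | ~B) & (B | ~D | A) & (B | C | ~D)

A=1; B=0; C=0; D=0

Branch on A: set A = 1.
Branch on D: set D = 0.
Unit clause (~B) forces B = 0.
No clause remains; C is free.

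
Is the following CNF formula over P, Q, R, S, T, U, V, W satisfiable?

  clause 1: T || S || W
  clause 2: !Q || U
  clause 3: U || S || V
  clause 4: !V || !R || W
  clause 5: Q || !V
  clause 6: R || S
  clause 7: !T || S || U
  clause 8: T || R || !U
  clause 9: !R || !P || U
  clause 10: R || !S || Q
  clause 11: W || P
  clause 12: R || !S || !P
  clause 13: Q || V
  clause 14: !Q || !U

Suppose Q = false.
(!V) alone gives V = false.
That conflicts with the unit clause (V).
Backtrack on Q: now try Q = true.
(U) alone gives U = true.
That conflicts with the unit clause (!U).
Both values of Q lead to a conflict.
No assignment satisfies every clause.

No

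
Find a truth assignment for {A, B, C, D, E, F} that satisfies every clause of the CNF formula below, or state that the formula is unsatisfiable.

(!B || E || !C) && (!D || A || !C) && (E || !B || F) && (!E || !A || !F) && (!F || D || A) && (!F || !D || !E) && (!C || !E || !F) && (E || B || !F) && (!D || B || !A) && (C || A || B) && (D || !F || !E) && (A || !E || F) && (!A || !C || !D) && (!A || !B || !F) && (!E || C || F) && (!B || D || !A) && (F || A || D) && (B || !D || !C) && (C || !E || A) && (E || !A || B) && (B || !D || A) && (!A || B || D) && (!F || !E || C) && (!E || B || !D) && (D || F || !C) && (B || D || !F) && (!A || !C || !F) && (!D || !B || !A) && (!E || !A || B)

A ↦ false,  B ↦ true,  C ↦ false,  D ↦ true,  E ↦ false,  F ↦ true

Branch on B: set B = true.
Branch on E: set E = false.
(!C) alone gives C = false.
(F) alone gives F = true.
(!A) alone gives A = false.
(D) alone gives D = true.
This assignment satisfies each clause.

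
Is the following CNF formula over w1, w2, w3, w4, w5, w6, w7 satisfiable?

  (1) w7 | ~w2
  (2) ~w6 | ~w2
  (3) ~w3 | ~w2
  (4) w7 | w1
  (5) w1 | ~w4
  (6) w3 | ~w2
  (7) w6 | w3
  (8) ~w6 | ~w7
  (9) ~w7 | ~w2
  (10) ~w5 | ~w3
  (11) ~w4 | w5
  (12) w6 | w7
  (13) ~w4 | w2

Satisfiable

Branch on w7: set w7 = 1.
Unit clause (~w6) forces w6 = 0.
Unit clause (w3) forces w3 = 1.
Unit clause (~w2) forces w2 = 0.
Unit clause (~w5) forces w5 = 0.
Unit clause (~w4) forces w4 = 0.
Every clause is now satisfied; w1 is unconstrained.
A satisfying assignment: w1: 0; w2: 0; w3: 1; w4: 0; w5: 0; w6: 0; w7: 1.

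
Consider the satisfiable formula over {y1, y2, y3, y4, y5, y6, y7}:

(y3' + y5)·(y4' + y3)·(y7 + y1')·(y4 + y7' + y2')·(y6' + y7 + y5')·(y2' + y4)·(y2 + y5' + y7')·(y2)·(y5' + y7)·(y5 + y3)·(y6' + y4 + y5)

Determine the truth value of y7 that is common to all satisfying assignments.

True

Suppose y7 = 0.
From the singleton clause (y1'), y1 = 0.
From the singleton clause (y2), y2 = 1.
From the singleton clause (y4), y4 = 1.
From the singleton clause (y3), y3 = 1.
From the singleton clause (y5), y5 = 1.
That conflicts with the unit clause (y5').
So every satisfying assignment has y7 = True.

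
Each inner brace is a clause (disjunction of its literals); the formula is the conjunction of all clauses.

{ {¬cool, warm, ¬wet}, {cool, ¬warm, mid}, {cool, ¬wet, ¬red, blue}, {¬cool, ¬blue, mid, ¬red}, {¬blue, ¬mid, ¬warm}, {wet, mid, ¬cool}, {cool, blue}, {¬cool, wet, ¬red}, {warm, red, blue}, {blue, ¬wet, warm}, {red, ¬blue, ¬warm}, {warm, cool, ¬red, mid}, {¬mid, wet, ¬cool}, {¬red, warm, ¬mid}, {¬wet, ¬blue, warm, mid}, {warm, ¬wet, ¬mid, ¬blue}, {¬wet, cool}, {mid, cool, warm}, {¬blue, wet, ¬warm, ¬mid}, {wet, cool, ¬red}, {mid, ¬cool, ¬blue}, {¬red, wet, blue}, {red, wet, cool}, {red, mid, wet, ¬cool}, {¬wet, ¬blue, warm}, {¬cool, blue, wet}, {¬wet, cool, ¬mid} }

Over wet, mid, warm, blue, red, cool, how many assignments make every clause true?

4

There are 2^6 = 64 truth assignments over (wet, mid, warm, blue, red, cool).
Split on cool. With cool = True, the clauses containing cool are satisfied and ¬cool drops from the rest; 4 of the 2^5 = 32 assignments to the other variables satisfy what remains.
With cool = False, by the same count on the reduced clause set, 0 assignments work.
(One model: wet=T, mid=F, warm=T, blue=F, red=F, cool=T.)
Total: 4 + 0 = 4.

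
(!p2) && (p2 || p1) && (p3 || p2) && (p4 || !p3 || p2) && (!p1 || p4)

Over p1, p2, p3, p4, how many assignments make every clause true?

There are 2^4 = 16 truth assignments over (p1, p2, p3, p4).
Check each against the 5 clauses (columns in the order p1, p2, p3, p4):
  F F F F  ✗ fails (p2 || p1)
  F F F T  ✗ fails (p2 || p1)
  F F T F  ✗ fails (p2 || p1)
  F F T T  ✗ fails (p2 || p1)
  F T F F  ✗ fails (!p2)
  F T F T  ✗ fails (!p2)
  F T T F  ✗ fails (!p2)
  F T T T  ✗ fails (!p2)
  T F F F  ✗ fails (p3 || p2)
  T F F T  ✗ fails (p3 || p2)
  T F T F  ✗ fails (p4 || !p3 || p2)
  T F T T  ✓ satisfies all
  T T F F  ✗ fails (!p2)
  T T F T  ✗ fails (!p2)
  T T T F  ✗ fails (!p2)
  T T T T  ✗ fails (!p2)
1 of the 16 rows is a model.

1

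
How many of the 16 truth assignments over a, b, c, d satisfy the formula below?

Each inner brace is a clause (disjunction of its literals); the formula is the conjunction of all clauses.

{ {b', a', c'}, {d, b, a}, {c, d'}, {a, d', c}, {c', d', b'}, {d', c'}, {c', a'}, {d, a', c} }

There are 2^4 = 16 truth assignments over (a, b, c, d).
Split on a. With a = 1, the clauses containing a are satisfied and a' drops from the rest; 0 of the 2^3 = 8 assignments to the other variables satisfy what remains.
With a = 0, by the same count on the reduced clause set, 2 assignments work.
Total: 0 + 2 = 2.

2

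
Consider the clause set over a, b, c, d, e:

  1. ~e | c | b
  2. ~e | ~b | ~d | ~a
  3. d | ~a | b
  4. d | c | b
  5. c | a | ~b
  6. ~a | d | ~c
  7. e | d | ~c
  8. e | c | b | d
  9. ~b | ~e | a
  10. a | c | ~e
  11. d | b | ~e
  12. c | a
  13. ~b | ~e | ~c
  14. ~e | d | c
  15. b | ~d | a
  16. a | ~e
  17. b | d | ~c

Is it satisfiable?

Satisfiable

Try c = 0.
The clause (a) is unit, so a = 1.
Try e = 0.
Try d = 1.
No clause remains; b is free.
A satisfying assignment: a ↦ 1; b ↦ 1; c ↦ 0; d ↦ 1; e ↦ 0.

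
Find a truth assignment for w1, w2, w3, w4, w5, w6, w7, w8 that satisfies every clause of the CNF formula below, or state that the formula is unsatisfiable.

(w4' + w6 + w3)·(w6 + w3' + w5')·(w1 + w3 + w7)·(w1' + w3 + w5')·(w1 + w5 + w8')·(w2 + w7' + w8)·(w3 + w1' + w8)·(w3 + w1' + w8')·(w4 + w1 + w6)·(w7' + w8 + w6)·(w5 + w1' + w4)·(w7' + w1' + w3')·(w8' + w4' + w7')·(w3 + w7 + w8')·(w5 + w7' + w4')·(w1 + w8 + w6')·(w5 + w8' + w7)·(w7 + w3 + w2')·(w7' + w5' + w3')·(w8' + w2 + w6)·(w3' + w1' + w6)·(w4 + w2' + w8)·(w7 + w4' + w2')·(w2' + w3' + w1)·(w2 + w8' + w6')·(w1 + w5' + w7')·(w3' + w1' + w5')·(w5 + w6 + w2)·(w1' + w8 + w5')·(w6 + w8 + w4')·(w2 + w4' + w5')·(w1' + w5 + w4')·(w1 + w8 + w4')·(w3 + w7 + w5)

Suppose w4 = 0.
Suppose w1 = 1.
From the singleton clause (w5), w5 = 1.
From the singleton clause (w3), w3 = 1.
Now (w3') is unsatisfied and unit — conflict.
That branch fails; take w1 = 0 instead.
From the singleton clause (w6), w6 = 1.
From the singleton clause (w8), w8 = 1.
From the singleton clause (w5), w5 = 1.
From the singleton clause (w2), w2 = 1.
From the singleton clause (w3'), w3 = 0.
From the singleton clause (w7), w7 = 1.
Now (w7') is unsatisfied and unit — conflict.
Both values of w1 lead to a conflict.
That branch fails; take w4 = 1 instead.
Suppose w6 = 1.
Suppose w8 = 0.
From the singleton clause (w1), w1 = 1.
From the singleton clause (w3), w3 = 1.
From the singleton clause (w7'), w7 = 0.
From the singleton clause (w2'), w2 = 0.
From the singleton clause (w5'), w5 = 0.
Now (w5) is unsatisfied and unit — conflict.
That branch fails; take w8 = 1 instead.
From the singleton clause (w7'), w7 = 0.
From the singleton clause (w3), w3 = 1.
From the singleton clause (w5), w5 = 1.
From the singleton clause (w2'), w2 = 0.
Now (w2) is unsatisfied and unit — conflict.
Both values of w8 lead to a conflict.
That branch fails; take w6 = 0 instead.
From the singleton clause (w3), w3 = 1.
From the singleton clause (w5'), w5 = 0.
From the singleton clause (w7'), w7 = 0.
From the singleton clause (w8'), w8 = 0.
Now (w8) is unsatisfied and unit — conflict.
Both values of w6 lead to a conflict.
Both values of w4 lead to a conflict.

UNSATISFIABLE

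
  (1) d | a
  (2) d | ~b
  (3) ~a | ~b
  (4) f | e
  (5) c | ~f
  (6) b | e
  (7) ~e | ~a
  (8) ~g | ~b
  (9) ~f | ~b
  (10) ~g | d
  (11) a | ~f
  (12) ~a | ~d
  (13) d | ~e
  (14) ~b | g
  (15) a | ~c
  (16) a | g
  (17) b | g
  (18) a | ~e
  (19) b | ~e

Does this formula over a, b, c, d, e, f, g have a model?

Suppose d = 1.
From the singleton clause (~a), a = 0.
From the singleton clause (~f), f = 0.
From the singleton clause (e), e = 1.
But (~e) is also a unit clause — contradiction.
So d must be the other value — set d = 0.
From the singleton clause (a), a = 1.
From the singleton clause (~b), b = 0.
From the singleton clause (e), e = 1.
But (~e) is also a unit clause — contradiction.
Either choice for d ends in contradiction.
No assignment satisfies every clause.

Unsatisfiable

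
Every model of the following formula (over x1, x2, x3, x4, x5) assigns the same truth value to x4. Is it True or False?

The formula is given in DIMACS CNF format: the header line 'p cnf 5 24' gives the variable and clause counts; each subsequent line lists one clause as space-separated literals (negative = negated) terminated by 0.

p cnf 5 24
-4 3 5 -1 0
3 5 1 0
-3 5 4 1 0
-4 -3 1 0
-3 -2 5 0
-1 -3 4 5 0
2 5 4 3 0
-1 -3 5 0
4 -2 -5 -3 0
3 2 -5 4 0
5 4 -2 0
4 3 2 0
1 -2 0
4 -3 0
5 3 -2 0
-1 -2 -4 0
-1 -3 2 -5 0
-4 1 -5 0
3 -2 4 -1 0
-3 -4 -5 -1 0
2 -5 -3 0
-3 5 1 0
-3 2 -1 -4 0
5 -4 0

Suppose x4 = False.
From the singleton clause (¬x3), x3 = False.
From the singleton clause (x2), x2 = True.
From the singleton clause (x5), x5 = True.
From the singleton clause (x1), x1 = True.
Now (¬x1) is unsatisfied and unit — conflict.
So every satisfying assignment has x4 = True.

True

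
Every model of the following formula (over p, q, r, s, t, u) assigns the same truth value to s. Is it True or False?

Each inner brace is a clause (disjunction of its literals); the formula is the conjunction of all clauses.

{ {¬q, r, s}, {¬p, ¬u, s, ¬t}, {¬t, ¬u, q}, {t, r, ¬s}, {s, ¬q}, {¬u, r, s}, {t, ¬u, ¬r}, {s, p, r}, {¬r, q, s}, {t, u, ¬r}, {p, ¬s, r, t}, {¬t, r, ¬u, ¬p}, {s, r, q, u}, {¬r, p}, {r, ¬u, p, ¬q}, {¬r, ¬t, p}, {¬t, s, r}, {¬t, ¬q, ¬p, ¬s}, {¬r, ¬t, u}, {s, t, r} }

Suppose s = False.
Unit clause (¬q) forces q = False.
Unit clause (¬r) forces r = False.
Unit clause (¬u) forces u = False.
That conflicts with the unit clause (u).
So every satisfying assignment has s = True.

True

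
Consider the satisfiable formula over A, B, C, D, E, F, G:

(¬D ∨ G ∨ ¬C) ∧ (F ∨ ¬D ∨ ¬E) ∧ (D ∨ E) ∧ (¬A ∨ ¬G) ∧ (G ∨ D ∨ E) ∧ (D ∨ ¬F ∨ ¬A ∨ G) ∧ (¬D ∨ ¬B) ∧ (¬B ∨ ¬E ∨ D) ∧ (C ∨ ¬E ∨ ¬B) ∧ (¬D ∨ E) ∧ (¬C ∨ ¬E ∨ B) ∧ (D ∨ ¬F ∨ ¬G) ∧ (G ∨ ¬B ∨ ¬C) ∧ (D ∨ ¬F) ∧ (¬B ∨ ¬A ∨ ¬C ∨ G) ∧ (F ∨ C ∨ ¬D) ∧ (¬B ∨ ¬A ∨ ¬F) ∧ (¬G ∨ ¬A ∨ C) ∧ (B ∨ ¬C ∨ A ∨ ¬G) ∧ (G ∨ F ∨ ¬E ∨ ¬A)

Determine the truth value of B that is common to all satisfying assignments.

False

Suppose B = True.
The clause (¬D) is unit, so D = False.
The clause (E) is unit, so E = True.
Now (¬E) is unsatisfied and unit — conflict.
So every satisfying assignment has B = False.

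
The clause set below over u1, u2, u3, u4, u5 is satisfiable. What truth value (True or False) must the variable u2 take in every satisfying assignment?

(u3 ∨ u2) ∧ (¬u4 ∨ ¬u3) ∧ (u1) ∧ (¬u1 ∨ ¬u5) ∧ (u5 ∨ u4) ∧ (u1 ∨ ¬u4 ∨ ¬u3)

Suppose u2 = False.
The clause (u3) is unit, so u3 = True.
The clause (¬u4) is unit, so u4 = False.
The clause (u1) is unit, so u1 = True.
The clause (¬u5) is unit, so u5 = False.
That conflicts with the unit clause (u5).
So every satisfying assignment has u2 = True.

True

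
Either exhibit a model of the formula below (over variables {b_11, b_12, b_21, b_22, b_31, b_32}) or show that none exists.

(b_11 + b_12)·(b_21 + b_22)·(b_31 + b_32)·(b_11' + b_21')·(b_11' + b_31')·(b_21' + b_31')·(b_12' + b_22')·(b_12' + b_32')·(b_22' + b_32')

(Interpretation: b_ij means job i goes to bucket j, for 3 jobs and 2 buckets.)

Case b_11 = 1:
The clause (b_21') is unit, so b_21 = 0.
The clause (b_22) is unit, so b_22 = 1.
The clause (b_31') is unit, so b_31 = 0.
The clause (b_32) is unit, so b_32 = 1.
But (b_32') is also a unit clause — contradiction.
That branch fails; take b_11 = 0 instead.
The clause (b_12) is unit, so b_12 = 1.
The clause (b_22') is unit, so b_22 = 0.
The clause (b_21) is unit, so b_21 = 1.
The clause (b_31') is unit, so b_31 = 0.
The clause (b_32) is unit, so b_32 = 1.
But (b_32') is also a unit clause — contradiction.
Both values of b_11 lead to a conflict.

UNSATISFIABLE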